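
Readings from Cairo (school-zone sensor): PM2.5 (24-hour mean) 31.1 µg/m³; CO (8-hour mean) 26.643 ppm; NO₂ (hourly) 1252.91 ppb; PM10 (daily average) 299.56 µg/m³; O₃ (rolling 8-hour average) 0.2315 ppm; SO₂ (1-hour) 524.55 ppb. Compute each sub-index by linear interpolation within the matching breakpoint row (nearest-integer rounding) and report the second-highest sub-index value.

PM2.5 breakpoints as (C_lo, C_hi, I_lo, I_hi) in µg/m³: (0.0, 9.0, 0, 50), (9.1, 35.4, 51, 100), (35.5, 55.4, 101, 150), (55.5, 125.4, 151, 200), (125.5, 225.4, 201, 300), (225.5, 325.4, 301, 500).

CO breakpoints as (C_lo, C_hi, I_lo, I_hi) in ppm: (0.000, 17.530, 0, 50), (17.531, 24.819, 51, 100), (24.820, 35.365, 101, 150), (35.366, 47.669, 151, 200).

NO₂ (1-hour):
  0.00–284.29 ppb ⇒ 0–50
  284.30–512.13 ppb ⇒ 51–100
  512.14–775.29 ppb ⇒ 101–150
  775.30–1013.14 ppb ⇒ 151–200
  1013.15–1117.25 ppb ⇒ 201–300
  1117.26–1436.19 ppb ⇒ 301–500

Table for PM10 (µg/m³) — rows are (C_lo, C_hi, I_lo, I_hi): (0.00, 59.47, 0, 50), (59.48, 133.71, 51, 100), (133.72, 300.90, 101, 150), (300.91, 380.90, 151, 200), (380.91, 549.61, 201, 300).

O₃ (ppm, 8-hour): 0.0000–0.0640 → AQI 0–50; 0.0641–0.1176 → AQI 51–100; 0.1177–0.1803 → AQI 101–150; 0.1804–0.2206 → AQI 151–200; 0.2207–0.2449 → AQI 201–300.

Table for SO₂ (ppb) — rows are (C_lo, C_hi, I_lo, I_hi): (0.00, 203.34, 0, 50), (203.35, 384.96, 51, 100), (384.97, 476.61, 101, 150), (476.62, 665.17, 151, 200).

245

PM2.5: 31.1 lies in 9.1–35.4, so I_lo=51, I_hi=100, C_lo=9.1, C_hi=35.4.
(100−51)/(35.4−9.1) × (31.1−9.1) + 51 = 49/26.3 × 22.0 + 51 ≈ 91.99 → 92.
CO 26.643: bracket 24.820–35.365 → index 101–150; slope 49/10.545, offset 1.823.
AQI = 101 + 49/10.545·1.823 ≈ 109.47 ⇒ 109.
NO₂: 1252.91 lies in 1117.26–1436.19, so I_lo=301, I_hi=500, C_lo=1117.26, C_hi=1436.19.
(500−301)/(1436.19−1117.26) × (1252.91−1117.26) + 301 = 199/318.93 × 135.65 + 301 ≈ 385.64 → 386.
PM10: 299.56 lies in 133.72–300.90, so I_lo=101, I_hi=150, C_lo=133.72, C_hi=300.90.
(150−101)/(300.90−133.72) × (299.56−133.72) + 101 = 49/167.18 × 165.84 + 101 ≈ 149.61 → 150.
O₃ 0.2315: bracket 0.2207–0.2449 → index 201–300; slope 99/0.0242, offset 0.0108.
AQI = 201 + 99/0.0242·0.0108 ≈ 245.18 ⇒ 245.
SO₂: 524.55 lies in 476.62–665.17, so I_lo=151, I_hi=200, C_lo=476.62, C_hi=665.17.
(200−151)/(665.17−476.62) × (524.55−476.62) + 151 = 49/188.55 × 47.93 + 151 ≈ 163.46 → 163.
Sub-indices: PM2.5→92, CO→109, NO₂→386, PM10→150, O₃→245, SO₂→163. Ranked high→low: 386, 245, 163, 150, 109, 92. Second-highest sub-index = 245.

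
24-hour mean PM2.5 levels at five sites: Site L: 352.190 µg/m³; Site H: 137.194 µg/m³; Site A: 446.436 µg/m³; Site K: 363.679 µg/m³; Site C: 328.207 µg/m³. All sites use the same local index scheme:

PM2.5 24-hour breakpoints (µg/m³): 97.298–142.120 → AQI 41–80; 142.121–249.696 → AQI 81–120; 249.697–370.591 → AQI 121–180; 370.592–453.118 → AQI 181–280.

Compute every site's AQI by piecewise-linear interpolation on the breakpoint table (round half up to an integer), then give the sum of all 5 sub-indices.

Site L 352.190: bracket 249.697–370.591 → index 121–180; slope 59/120.894, offset 102.493.
AQI = 121 + 59/120.894·102.493 ≈ 171.02 ⇒ 171.
Site H: 137.194 ∈ [97.298, 142.120] ↔ index [41, 80].
41 + (137.194−97.298)·(80−41)/(142.120−97.298) = 41 + 39.896·39/44.822 ≈ 75.71, so AQI = 76.
Site A 446.436: bracket 370.592–453.118 → index 181–280; slope 99/82.526, offset 75.844.
AQI = 181 + 99/82.526·75.844 ≈ 271.98 ⇒ 272.
Site K: 363.679 lies in 249.697–370.591, so I_lo=121, I_hi=180, C_lo=249.697, C_hi=370.591.
(180−121)/(370.591−249.697) × (363.679−249.697) + 121 = 59/120.894 × 113.982 + 121 ≈ 176.63 → 177.
Site C: 328.207 ∈ [249.697, 370.591] ↔ index [121, 180].
121 + (328.207−249.697)·(180−121)/(370.591−249.697) = 121 + 78.510·59/120.894 ≈ 159.32, so AQI = 159.
AQIs: Site L=171, Site H=76, Site A=272, Site K=177, Site C=159. Sum = 171 + 76 + 272 + 177 + 159 = 855.

855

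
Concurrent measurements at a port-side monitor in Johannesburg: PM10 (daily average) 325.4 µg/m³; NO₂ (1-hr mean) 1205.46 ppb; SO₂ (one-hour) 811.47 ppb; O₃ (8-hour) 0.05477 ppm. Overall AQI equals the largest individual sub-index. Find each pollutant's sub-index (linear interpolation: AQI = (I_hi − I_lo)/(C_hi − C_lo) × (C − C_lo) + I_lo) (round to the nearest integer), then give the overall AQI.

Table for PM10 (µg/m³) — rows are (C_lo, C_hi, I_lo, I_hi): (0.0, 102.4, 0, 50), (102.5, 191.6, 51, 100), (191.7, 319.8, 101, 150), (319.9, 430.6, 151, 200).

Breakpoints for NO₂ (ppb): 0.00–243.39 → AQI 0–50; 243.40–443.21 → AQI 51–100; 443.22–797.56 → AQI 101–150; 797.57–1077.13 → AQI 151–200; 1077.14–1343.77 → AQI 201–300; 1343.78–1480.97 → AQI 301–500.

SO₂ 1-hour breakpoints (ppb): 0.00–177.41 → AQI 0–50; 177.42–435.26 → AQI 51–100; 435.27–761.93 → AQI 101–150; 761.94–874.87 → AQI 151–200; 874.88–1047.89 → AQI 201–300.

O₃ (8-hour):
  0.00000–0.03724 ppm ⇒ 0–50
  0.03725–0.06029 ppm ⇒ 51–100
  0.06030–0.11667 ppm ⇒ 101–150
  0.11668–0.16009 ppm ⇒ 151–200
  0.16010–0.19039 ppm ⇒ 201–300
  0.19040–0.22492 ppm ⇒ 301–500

PM10 325.4: bracket 319.9–430.6 → index 151–200; slope 49/110.7, offset 5.5.
AQI = 151 + 49/110.7·5.5 ≈ 153.43 ⇒ 153.
NO₂: row 1077.14–1343.77 (AQI 201–300). (300−201)·(1205.46−1077.14)/(1343.77−1077.14) + 201 = 99·128.32/266.63 + 201 ≈ 248.65 → 249.
SO₂: 811.47 ∈ [761.94, 874.87] ↔ index [151, 200].
151 + (811.47−761.94)·(200−151)/(874.87−761.94) = 151 + 49.53·49/112.93 ≈ 172.49, so AQI = 172.
O₃ 0.05477: bracket 0.03725–0.06029 → index 51–100; slope 49/0.02304, offset 0.01752.
AQI = 51 + 49/0.02304·0.01752 ≈ 88.26 ⇒ 88.
Sub-indices: PM10→153, NO₂→249, SO₂→172, O₃→88. Overall AQI = max = 249; dominant pollutant is NO₂.
AQI 249: Very Unhealthy.

249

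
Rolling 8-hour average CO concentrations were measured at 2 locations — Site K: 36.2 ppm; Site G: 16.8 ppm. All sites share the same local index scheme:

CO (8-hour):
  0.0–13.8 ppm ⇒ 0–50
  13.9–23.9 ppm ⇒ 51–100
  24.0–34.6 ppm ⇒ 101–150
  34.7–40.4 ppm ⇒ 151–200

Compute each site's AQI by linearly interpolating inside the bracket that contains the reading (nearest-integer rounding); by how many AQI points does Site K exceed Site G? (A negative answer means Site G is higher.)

99

Site K 36.2: bracket 34.7–40.4 → index 151–200; slope 49/5.7, offset 1.5.
AQI = 151 + 49/5.7·1.5 ≈ 163.89 ⇒ 164.
Site G: 16.8 lies in 13.9–23.9, so I_lo=51, I_hi=100, C_lo=13.9, C_hi=23.9.
(100−51)/(23.9−13.9) × (16.8−13.9) + 51 = 49/10.0 × 2.9 + 51 ≈ 65.21 → 65.
AQIs: Site K=164, Site G=65. Site K (164) − Site G (65) = 99.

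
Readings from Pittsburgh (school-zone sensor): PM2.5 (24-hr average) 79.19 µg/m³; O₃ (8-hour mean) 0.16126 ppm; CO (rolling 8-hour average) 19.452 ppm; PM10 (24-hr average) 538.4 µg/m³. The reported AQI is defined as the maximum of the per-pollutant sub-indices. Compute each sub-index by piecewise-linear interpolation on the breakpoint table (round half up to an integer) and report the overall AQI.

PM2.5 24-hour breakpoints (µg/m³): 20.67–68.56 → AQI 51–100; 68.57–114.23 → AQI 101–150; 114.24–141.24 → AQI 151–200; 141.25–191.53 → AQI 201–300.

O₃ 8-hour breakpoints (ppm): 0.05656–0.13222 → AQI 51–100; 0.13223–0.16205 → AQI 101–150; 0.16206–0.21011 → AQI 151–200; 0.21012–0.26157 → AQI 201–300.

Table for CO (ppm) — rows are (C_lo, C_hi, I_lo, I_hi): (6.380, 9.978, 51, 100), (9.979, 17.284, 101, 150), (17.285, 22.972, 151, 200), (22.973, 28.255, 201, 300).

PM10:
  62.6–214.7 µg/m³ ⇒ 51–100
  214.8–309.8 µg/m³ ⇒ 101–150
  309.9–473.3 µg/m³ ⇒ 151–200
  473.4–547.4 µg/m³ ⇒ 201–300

PM2.5 79.19: bracket 68.57–114.23 → index 101–150; slope 49/45.66, offset 10.62.
AQI = 101 + 49/45.66·10.62 ≈ 112.40 ⇒ 112.
O₃: 0.16126 ∈ [0.13223, 0.16205] ↔ index [101, 150].
101 + (0.16126−0.13223)·(150−101)/(0.16205−0.13223) = 101 + 0.02903·49/0.02982 ≈ 148.70, so AQI = 149.
CO: 19.452 ∈ [17.285, 22.972] ↔ index [151, 200].
151 + (19.452−17.285)·(200−151)/(22.972−17.285) = 151 + 2.167·49/5.687 ≈ 169.67, so AQI = 170.
PM10: 538.4 ∈ [473.4, 547.4] ↔ index [201, 300].
201 + (538.4−473.4)·(300−201)/(547.4−473.4) = 201 + 65.0·99/74.0 ≈ 287.96, so AQI = 288.
Sub-indices: PM2.5→112, O₃→149, CO→170, PM10→288. Overall AQI = max = 288; dominant pollutant is PM10.

288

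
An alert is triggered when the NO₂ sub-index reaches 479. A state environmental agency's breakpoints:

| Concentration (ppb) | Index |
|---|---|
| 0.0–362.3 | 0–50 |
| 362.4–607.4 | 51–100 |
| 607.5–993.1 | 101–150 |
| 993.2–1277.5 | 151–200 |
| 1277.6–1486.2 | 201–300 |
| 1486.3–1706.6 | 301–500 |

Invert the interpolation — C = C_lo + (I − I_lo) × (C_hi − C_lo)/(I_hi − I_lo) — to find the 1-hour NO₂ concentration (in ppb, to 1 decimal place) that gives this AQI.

AQI 479 lies in the 301–500 band, which corresponds to 1486.3–1706.6 ppb.
C = 1486.3 + (479−301)×(1706.6−1486.3)/(500−301) = 1486.3 + 178×220.3/199 ≈ 1683.352 ppb → 1683.4 ppb to 1 dp.

1683.4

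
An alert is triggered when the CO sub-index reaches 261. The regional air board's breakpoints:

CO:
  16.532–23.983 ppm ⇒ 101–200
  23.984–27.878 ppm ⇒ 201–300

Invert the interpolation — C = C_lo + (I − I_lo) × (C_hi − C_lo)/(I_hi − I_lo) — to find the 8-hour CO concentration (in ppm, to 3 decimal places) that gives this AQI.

26.344

AQI 261 lies in the 201–300 band, which corresponds to 23.984–27.878 ppm.
C = 23.984 + (261−201)×(27.878−23.984)/(300−201) = 23.984 + 60×3.894/99 ≈ 26.34400 ppm → 26.344 ppm to 3 dp.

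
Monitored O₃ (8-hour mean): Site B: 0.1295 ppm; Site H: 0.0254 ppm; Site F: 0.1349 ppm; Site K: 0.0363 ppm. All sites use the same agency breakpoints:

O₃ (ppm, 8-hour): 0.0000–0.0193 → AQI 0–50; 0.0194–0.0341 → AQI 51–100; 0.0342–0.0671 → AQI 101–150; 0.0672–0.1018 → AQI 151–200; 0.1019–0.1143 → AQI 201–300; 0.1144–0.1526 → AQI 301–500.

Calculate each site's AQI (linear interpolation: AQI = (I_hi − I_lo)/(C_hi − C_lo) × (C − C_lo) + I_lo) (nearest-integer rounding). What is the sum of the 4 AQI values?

Site B: 0.1295 lies in 0.1144–0.1526, so I_lo=301, I_hi=500, C_lo=0.1144, C_hi=0.1526.
(500−301)/(0.1526−0.1144) × (0.1295−0.1144) + 301 = 199/0.0382 × 0.0151 + 301 ≈ 379.66 → 380.
Site H: row 0.0194–0.0341 (AQI 51–100). (100−51)·(0.0254−0.0194)/(0.0341−0.0194) + 51 = 49·0.0060/0.0147 + 51 ≈ 71.00 → 71.
Site F: row 0.1144–0.1526 (AQI 301–500). (500−301)·(0.1349−0.1144)/(0.1526−0.1144) + 301 = 199·0.0205/0.0382 + 301 ≈ 407.79 → 408.
Site K: 0.0363 ∈ [0.0342, 0.0671] ↔ index [101, 150].
101 + (0.0363−0.0342)·(150−101)/(0.0671−0.0342) = 101 + 0.0021·49/0.0329 ≈ 104.13, so AQI = 104.
AQIs: Site B=380, Site H=71, Site F=408, Site K=104. Sum = 380 + 71 + 408 + 104 = 963.

963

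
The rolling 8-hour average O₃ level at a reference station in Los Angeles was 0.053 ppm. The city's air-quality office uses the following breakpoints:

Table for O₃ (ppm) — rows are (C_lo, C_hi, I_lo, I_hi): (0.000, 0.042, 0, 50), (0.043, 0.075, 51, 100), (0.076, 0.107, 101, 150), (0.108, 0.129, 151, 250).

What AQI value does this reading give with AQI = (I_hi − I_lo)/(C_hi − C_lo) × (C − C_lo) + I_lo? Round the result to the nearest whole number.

O₃ 0.053: bracket 0.043–0.075 → index 51–100; slope 49/0.032, offset 0.010.
AQI = 51 + 49/0.032·0.010 ≈ 66.31 ⇒ 66.

66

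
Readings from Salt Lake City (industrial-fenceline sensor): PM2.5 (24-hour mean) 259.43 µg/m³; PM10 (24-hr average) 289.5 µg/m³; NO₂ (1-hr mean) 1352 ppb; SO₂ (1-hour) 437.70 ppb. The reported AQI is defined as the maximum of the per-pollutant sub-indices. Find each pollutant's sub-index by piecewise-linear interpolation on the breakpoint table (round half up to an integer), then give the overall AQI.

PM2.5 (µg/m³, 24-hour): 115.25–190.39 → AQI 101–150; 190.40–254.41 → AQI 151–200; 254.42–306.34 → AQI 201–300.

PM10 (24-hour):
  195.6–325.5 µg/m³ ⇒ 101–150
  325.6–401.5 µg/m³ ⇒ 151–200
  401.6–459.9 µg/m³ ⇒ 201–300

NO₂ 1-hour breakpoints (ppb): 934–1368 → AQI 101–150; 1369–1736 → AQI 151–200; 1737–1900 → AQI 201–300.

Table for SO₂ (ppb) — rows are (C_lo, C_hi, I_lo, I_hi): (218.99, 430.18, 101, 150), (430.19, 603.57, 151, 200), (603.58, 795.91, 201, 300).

211

PM2.5: 259.43 lies in 254.42–306.34, so I_lo=201, I_hi=300, C_lo=254.42, C_hi=306.34.
(300−201)/(306.34−254.42) × (259.43−254.42) + 201 = 99/51.92 × 5.01 + 201 ≈ 210.55 → 211.
PM10 289.5: bracket 195.6–325.5 → index 101–150; slope 49/129.9, offset 93.9.
AQI = 101 + 49/129.9·93.9 ≈ 136.42 ⇒ 136.
NO₂: 1352 ∈ [934, 1368] ↔ index [101, 150].
101 + (1352−934)·(150−101)/(1368−934) = 101 + 418·49/434 ≈ 148.19, so AQI = 148.
SO₂: 437.70 lies in 430.19–603.57, so I_lo=151, I_hi=200, C_lo=430.19, C_hi=603.57.
(200−151)/(603.57−430.19) × (437.70−430.19) + 151 = 49/173.38 × 7.51 + 151 ≈ 153.12 → 153.
Sub-indices: PM2.5→211, PM10→136, NO₂→148, SO₂→153. Overall AQI = max = 211; dominant pollutant is PM2.5.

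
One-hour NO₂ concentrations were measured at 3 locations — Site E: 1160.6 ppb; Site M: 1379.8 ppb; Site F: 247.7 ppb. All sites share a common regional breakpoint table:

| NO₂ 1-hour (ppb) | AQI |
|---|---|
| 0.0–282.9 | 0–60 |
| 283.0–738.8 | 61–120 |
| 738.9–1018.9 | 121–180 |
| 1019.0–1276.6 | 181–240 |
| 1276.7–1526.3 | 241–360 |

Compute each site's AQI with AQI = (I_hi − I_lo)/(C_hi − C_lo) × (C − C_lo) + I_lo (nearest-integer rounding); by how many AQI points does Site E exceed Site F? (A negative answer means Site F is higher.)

160

Site E 1160.6: bracket 1019.0–1276.6 → index 181–240; slope 59/257.6, offset 141.6.
AQI = 181 + 59/257.6·141.6 ≈ 213.43 ⇒ 213.
Site M: row 1276.7–1526.3 (AQI 241–360). (360−241)·(1379.8−1276.7)/(1526.3−1276.7) + 241 = 119·103.1/249.6 + 241 ≈ 290.15 → 290.
Site F: 247.7 lies in 0.0–282.9, so I_lo=0, I_hi=60, C_lo=0.0, C_hi=282.9.
(60−0)/(282.9−0.0) × (247.7−0.0) + 0 = 60/282.9 × 247.7 + 0 ≈ 52.53 → 53.
AQIs: Site E=213, Site M=290, Site F=53. Site E (213) − Site F (53) = 160.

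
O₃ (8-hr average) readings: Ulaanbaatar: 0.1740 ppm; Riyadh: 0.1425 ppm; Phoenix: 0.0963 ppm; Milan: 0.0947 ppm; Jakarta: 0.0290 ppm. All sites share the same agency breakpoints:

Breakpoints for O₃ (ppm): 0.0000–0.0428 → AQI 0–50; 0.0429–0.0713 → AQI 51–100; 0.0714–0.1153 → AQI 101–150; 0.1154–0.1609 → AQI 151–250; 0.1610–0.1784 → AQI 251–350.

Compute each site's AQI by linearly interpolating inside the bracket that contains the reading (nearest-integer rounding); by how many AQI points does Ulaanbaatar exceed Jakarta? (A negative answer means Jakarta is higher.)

291

Ulaanbaatar 0.1740: bracket 0.1610–0.1784 → index 251–350; slope 99/0.0174, offset 0.0130.
AQI = 251 + 99/0.0174·0.0130 ≈ 324.97 ⇒ 325.
Riyadh: row 0.1154–0.1609 (AQI 151–250). (250−151)·(0.1425−0.1154)/(0.1609−0.1154) + 151 = 99·0.0271/0.0455 + 151 ≈ 209.96 → 210.
Phoenix: 0.0963 ∈ [0.0714, 0.1153] ↔ index [101, 150].
101 + (0.0963−0.0714)·(150−101)/(0.1153−0.0714) = 101 + 0.0249·49/0.0439 ≈ 128.79, so AQI = 129.
Milan: row 0.0714–0.1153 (AQI 101–150). (150−101)·(0.0947−0.0714)/(0.1153−0.0714) + 101 = 49·0.0233/0.0439 + 101 ≈ 127.01 → 127.
Jakarta: 0.0290 ∈ [0.0000, 0.0428] ↔ index [0, 50].
0 + (0.0290−0.0000)·(50−0)/(0.0428−0.0000) = 0 + 0.0290·50/0.0428 ≈ 33.88, so AQI = 34.
AQIs: Ulaanbaatar=325, Riyadh=210, Phoenix=129, Milan=127, Jakarta=34. Ulaanbaatar (325) − Jakarta (34) = 291.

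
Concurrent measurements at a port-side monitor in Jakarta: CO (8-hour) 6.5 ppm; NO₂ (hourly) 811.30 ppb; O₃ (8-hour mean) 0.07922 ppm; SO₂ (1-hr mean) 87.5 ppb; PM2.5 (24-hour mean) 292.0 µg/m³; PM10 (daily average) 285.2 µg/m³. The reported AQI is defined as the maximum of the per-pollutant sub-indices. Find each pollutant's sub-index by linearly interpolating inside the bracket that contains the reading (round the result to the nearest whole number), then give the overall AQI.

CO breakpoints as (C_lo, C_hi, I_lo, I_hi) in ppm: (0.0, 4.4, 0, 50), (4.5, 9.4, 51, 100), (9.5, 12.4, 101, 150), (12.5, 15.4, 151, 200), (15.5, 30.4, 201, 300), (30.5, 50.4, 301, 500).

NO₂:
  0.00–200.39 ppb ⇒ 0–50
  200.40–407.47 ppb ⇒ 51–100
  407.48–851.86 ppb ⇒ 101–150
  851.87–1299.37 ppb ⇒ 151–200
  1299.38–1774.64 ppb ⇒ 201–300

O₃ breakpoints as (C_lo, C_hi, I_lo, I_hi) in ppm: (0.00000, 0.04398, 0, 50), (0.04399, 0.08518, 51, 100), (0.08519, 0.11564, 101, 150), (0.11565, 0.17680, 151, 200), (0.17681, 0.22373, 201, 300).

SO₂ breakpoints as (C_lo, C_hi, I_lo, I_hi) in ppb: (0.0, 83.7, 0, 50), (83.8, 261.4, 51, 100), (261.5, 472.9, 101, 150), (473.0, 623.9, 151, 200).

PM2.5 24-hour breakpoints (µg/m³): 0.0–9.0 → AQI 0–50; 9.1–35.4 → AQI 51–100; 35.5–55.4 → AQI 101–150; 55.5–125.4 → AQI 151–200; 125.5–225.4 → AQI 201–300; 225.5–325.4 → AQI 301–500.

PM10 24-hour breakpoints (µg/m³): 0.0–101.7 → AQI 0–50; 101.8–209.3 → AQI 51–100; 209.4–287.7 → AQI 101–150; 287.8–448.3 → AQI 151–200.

CO: 6.5 ∈ [4.5, 9.4] ↔ index [51, 100].
51 + (6.5−4.5)·(100−51)/(9.4−4.5) = 51 + 2.0·49/4.9 ≈ 71.00, so AQI = 71.
NO₂: row 407.48–851.86 (AQI 101–150). (150−101)·(811.30−407.48)/(851.86−407.48) + 101 = 49·403.82/444.38 + 101 ≈ 145.53 → 146.
O₃: 0.07922 lies in 0.04399–0.08518, so I_lo=51, I_hi=100, C_lo=0.04399, C_hi=0.08518.
(100−51)/(0.08518−0.04399) × (0.07922−0.04399) + 51 = 49/0.04119 × 0.03523 + 51 ≈ 92.91 → 93.
SO₂: 87.5 lies in 83.8–261.4, so I_lo=51, I_hi=100, C_lo=83.8, C_hi=261.4.
(100−51)/(261.4−83.8) × (87.5−83.8) + 51 = 49/177.6 × 3.7 + 51 ≈ 52.02 → 52.
PM2.5: 292.0 lies in 225.5–325.4, so I_lo=301, I_hi=500, C_lo=225.5, C_hi=325.4.
(500−301)/(325.4−225.5) × (292.0−225.5) + 301 = 199/99.9 × 66.5 + 301 ≈ 433.47 → 433.
PM10: 285.2 lies in 209.4–287.7, so I_lo=101, I_hi=150, C_lo=209.4, C_hi=287.7.
(150−101)/(287.7−209.4) × (285.2−209.4) + 101 = 49/78.3 × 75.8 + 101 ≈ 148.44 → 148.
Sub-indices: CO→71, NO₂→146, O₃→93, SO₂→52, PM2.5→433, PM10→148. Overall AQI = max = 433; dominant pollutant is PM2.5.

433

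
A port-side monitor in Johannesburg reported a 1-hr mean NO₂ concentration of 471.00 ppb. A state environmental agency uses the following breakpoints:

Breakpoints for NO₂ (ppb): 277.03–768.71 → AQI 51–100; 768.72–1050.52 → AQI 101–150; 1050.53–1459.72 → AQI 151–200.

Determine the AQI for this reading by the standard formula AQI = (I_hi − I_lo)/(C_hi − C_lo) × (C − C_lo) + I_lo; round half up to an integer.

NO₂ 471.00: bracket 277.03–768.71 → index 51–100; slope 49/491.68, offset 193.97.
AQI = 51 + 49/491.68·193.97 ≈ 70.33 ⇒ 70.

70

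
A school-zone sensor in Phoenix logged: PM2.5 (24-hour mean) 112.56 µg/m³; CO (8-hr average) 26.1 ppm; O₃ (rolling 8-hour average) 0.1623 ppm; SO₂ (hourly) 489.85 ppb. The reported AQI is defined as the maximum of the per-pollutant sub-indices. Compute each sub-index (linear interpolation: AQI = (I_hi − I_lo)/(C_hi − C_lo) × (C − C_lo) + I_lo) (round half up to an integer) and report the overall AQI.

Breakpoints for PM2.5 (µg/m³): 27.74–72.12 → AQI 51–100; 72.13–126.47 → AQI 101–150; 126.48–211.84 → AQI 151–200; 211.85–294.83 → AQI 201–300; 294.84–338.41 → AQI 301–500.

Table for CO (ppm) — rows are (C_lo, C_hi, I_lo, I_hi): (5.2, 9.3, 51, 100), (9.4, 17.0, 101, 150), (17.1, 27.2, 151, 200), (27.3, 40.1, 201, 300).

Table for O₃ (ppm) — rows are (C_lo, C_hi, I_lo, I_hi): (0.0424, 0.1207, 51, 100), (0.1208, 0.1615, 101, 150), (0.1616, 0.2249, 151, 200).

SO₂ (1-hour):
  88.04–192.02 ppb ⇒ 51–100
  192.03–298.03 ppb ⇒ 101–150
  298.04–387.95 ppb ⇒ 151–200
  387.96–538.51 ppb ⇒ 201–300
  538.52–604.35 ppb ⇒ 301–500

268

PM2.5: 112.56 lies in 72.13–126.47, so I_lo=101, I_hi=150, C_lo=72.13, C_hi=126.47.
(150−101)/(126.47−72.13) × (112.56−72.13) + 101 = 49/54.34 × 40.43 + 101 ≈ 137.46 → 137.
CO: row 17.1–27.2 (AQI 151–200). (200−151)·(26.1−17.1)/(27.2−17.1) + 151 = 49·9.0/10.1 + 151 ≈ 194.66 → 195.
O₃: 0.1623 lies in 0.1616–0.2249, so I_lo=151, I_hi=200, C_lo=0.1616, C_hi=0.2249.
(200−151)/(0.2249−0.1616) × (0.1623−0.1616) + 151 = 49/0.0633 × 0.0007 + 151 ≈ 151.54 → 152.
SO₂ 489.85: bracket 387.96–538.51 → index 201–300; slope 99/150.55, offset 101.89.
AQI = 201 + 99/150.55·101.89 ≈ 268.00 ⇒ 268.
Sub-indices: PM2.5→137, CO→195, O₃→152, SO₂→268. Overall AQI = max = 268; dominant pollutant is SO₂.
AQI 268: Very Unhealthy.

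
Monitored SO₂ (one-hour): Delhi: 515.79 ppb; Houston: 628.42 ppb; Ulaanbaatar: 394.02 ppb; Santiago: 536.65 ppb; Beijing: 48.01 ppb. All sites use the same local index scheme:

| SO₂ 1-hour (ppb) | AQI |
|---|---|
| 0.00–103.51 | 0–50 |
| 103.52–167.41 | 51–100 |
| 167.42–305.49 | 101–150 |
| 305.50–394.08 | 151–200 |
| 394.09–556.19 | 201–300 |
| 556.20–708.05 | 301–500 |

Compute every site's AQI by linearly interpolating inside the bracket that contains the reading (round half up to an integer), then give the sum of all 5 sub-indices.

Delhi 515.79: bracket 394.09–556.19 → index 201–300; slope 99/162.10, offset 121.70.
AQI = 201 + 99/162.10·121.70 ≈ 275.33 ⇒ 275.
Houston: row 556.20–708.05 (AQI 301–500). (500−301)·(628.42−556.20)/(708.05−556.20) + 301 = 199·72.22/151.85 + 301 ≈ 395.64 → 396.
Ulaanbaatar: 394.02 ∈ [305.50, 394.08] ↔ index [151, 200].
151 + (394.02−305.50)·(200−151)/(394.08−305.50) = 151 + 88.52·49/88.58 ≈ 199.97, so AQI = 200.
Santiago: 536.65 lies in 394.09–556.19, so I_lo=201, I_hi=300, C_lo=394.09, C_hi=556.19.
(300−201)/(556.19−394.09) × (536.65−394.09) + 201 = 99/162.10 × 142.56 + 201 ≈ 288.07 → 288.
Beijing 48.01: bracket 0.00–103.51 → index 0–50; slope 50/103.51, offset 48.01.
AQI = 0 + 50/103.51·48.01 ≈ 23.19 ⇒ 23.
AQIs: Delhi=275, Houston=396, Ulaanbaatar=200, Santiago=288, Beijing=23. Sum = 275 + 396 + 200 + 288 + 23 = 1182.

1182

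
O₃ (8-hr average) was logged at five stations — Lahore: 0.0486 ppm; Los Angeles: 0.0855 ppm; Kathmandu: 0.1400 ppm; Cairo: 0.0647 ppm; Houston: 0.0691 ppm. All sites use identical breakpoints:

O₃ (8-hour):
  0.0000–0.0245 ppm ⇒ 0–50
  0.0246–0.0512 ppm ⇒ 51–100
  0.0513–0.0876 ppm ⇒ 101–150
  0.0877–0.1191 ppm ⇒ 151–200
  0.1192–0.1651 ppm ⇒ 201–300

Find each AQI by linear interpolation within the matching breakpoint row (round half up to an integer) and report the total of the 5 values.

732

Lahore: 0.0486 lies in 0.0246–0.0512, so I_lo=51, I_hi=100, C_lo=0.0246, C_hi=0.0512.
(100−51)/(0.0512−0.0246) × (0.0486−0.0246) + 51 = 49/0.0266 × 0.0240 + 51 ≈ 95.21 → 95.
Los Angeles 0.0855: bracket 0.0513–0.0876 → index 101–150; slope 49/0.0363, offset 0.0342.
AQI = 101 + 49/0.0363·0.0342 ≈ 147.17 ⇒ 147.
Kathmandu: 0.1400 lies in 0.1192–0.1651, so I_lo=201, I_hi=300, C_lo=0.1192, C_hi=0.1651.
(300−201)/(0.1651−0.1192) × (0.1400−0.1192) + 201 = 99/0.0459 × 0.0208 + 201 ≈ 245.86 → 246.
Cairo 0.0647: bracket 0.0513–0.0876 → index 101–150; slope 49/0.0363, offset 0.0134.
AQI = 101 + 49/0.0363·0.0134 ≈ 119.09 ⇒ 119.
Houston: 0.0691 lies in 0.0513–0.0876, so I_lo=101, I_hi=150, C_lo=0.0513, C_hi=0.0876.
(150−101)/(0.0876−0.0513) × (0.0691−0.0513) + 101 = 49/0.0363 × 0.0178 + 101 ≈ 125.03 → 125.
AQIs: Lahore=95, Los Angeles=147, Kathmandu=246, Cairo=119, Houston=125. Sum = 95 + 147 + 246 + 119 + 125 = 732.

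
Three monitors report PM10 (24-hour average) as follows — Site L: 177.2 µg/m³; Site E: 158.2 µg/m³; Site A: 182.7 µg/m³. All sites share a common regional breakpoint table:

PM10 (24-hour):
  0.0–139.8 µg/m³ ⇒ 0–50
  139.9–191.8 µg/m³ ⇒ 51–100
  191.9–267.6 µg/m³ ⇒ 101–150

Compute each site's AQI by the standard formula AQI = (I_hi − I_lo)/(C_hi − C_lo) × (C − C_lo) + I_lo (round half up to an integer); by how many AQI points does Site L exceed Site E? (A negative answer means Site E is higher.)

Site L: 177.2 lies in 139.9–191.8, so I_lo=51, I_hi=100, C_lo=139.9, C_hi=191.8.
(100−51)/(191.8−139.9) × (177.2−139.9) + 51 = 49/51.9 × 37.3 + 51 ≈ 86.22 → 86.
Site E: row 139.9–191.8 (AQI 51–100). (100−51)·(158.2−139.9)/(191.8−139.9) + 51 = 49·18.3/51.9 + 51 ≈ 68.28 → 68.
Site A: 182.7 ∈ [139.9, 191.8] ↔ index [51, 100].
51 + (182.7−139.9)·(100−51)/(191.8−139.9) = 51 + 42.8·49/51.9 ≈ 91.41, so AQI = 91.
AQIs: Site L=86, Site E=68, Site A=91. Site L (86) − Site E (68) = 18.

18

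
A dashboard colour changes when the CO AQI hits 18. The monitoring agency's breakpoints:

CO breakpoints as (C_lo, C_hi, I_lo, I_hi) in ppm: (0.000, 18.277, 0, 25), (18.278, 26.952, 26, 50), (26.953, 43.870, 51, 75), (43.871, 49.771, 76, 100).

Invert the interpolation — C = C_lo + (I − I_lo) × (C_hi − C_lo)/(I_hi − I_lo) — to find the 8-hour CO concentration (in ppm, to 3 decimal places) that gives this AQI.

13.159

AQI 18 lies in the 0–25 band, which corresponds to 0.000–18.277 ppm.
C = 0.000 + (18−0)×(18.277−0.000)/(25−0) = 0.000 + 18×18.277/25 ≈ 13.15944 ppm → 13.159 ppm to 3 dp.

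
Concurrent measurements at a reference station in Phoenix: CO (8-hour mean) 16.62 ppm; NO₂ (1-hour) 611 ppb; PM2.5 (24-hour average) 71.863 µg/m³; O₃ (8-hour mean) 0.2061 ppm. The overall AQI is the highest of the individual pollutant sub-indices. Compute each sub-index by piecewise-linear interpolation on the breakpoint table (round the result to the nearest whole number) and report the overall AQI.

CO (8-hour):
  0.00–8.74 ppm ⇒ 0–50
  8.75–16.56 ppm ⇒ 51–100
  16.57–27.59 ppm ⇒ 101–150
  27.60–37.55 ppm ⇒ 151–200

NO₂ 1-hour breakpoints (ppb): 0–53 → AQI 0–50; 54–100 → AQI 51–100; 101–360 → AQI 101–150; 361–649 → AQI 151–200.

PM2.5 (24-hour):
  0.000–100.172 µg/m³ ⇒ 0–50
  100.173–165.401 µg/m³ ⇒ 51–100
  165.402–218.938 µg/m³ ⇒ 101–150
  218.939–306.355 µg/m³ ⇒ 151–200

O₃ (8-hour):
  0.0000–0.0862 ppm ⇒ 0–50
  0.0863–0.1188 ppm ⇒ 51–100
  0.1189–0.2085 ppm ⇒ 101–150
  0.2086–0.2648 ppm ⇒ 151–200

194

CO: row 16.57–27.59 (AQI 101–150). (150−101)·(16.62−16.57)/(27.59−16.57) + 101 = 49·0.05/11.02 + 101 ≈ 101.22 → 101.
NO₂ 611: bracket 361–649 → index 151–200; slope 49/288, offset 250.
AQI = 151 + 49/288·250 ≈ 193.53 ⇒ 194.
PM2.5 71.863: bracket 0.000–100.172 → index 0–50; slope 50/100.172, offset 71.863.
AQI = 0 + 50/100.172·71.863 ≈ 35.87 ⇒ 36.
O₃: 0.2061 ∈ [0.1189, 0.2085] ↔ index [101, 150].
101 + (0.2061−0.1189)·(150−101)/(0.2085−0.1189) = 101 + 0.0872·49/0.0896 ≈ 148.69, so AQI = 149.
Sub-indices: CO→101, NO₂→194, PM2.5→36, O₃→149. Overall AQI = max = 194; dominant pollutant is NO₂.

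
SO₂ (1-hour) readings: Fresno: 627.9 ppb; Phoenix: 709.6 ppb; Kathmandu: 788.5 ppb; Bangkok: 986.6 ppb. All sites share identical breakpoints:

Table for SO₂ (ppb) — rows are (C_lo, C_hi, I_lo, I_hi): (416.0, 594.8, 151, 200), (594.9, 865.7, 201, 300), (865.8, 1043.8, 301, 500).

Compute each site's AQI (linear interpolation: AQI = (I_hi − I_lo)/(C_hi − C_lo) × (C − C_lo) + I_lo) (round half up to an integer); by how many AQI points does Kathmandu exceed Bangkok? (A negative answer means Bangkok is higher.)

-164

Fresno: row 594.9–865.7 (AQI 201–300). (300−201)·(627.9−594.9)/(865.7−594.9) + 201 = 99·33.0/270.8 + 201 ≈ 213.06 → 213.
Phoenix: row 594.9–865.7 (AQI 201–300). (300−201)·(709.6−594.9)/(865.7−594.9) + 201 = 99·114.7/270.8 + 201 ≈ 242.93 → 243.
Kathmandu: row 594.9–865.7 (AQI 201–300). (300−201)·(788.5−594.9)/(865.7−594.9) + 201 = 99·193.6/270.8 + 201 ≈ 271.78 → 272.
Bangkok: 986.6 lies in 865.8–1043.8, so I_lo=301, I_hi=500, C_lo=865.8, C_hi=1043.8.
(500−301)/(1043.8−865.8) × (986.6−865.8) + 301 = 199/178.0 × 120.8 + 301 ≈ 436.05 → 436.
AQIs: Fresno=213, Phoenix=243, Kathmandu=272, Bangkok=436. Kathmandu (272) − Bangkok (436) = -164.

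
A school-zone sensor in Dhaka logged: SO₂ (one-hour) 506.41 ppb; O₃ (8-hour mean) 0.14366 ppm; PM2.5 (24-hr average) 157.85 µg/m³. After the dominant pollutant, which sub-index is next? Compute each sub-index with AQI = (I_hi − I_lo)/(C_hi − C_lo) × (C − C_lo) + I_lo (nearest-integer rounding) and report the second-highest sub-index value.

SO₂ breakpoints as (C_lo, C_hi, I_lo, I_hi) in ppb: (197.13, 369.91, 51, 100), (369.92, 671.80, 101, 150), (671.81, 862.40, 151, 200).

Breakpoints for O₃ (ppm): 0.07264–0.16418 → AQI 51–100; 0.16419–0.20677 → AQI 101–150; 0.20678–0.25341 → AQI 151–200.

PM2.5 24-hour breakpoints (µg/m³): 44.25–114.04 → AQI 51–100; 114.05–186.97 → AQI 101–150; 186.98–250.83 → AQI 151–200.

SO₂ 506.41: bracket 369.92–671.80 → index 101–150; slope 49/301.88, offset 136.49.
AQI = 101 + 49/301.88·136.49 ≈ 123.15 ⇒ 123.
O₃: 0.14366 lies in 0.07264–0.16418, so I_lo=51, I_hi=100, C_lo=0.07264, C_hi=0.16418.
(100−51)/(0.16418−0.07264) × (0.14366−0.07264) + 51 = 49/0.09154 × 0.07102 + 51 ≈ 89.02 → 89.
PM2.5 157.85: bracket 114.05–186.97 → index 101–150; slope 49/72.92, offset 43.80.
AQI = 101 + 49/72.92·43.80 ≈ 130.43 ⇒ 130.
Sub-indices: SO₂→123, O₃→89, PM2.5→130. Ranked high→low: 130, 123, 89. Second-highest sub-index = 123.

123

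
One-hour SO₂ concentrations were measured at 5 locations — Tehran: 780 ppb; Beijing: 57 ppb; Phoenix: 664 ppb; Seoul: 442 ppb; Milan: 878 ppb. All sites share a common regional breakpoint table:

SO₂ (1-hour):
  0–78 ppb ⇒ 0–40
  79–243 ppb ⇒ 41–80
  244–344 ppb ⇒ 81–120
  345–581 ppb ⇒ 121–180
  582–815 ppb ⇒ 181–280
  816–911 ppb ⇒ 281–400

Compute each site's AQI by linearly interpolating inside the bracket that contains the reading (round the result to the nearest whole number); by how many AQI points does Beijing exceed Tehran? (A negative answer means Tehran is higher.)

-236

Tehran: row 582–815 (AQI 181–280). (280−181)·(780−582)/(815−582) + 181 = 99·198/233 + 181 ≈ 265.13 → 265.
Beijing 57: bracket 0–78 → index 0–40; slope 40/78, offset 57.
AQI = 0 + 40/78·57 ≈ 29.23 ⇒ 29.
Phoenix: row 582–815 (AQI 181–280). (280−181)·(664−582)/(815−582) + 181 = 99·82/233 + 181 ≈ 215.84 → 216.
Seoul 442: bracket 345–581 → index 121–180; slope 59/236, offset 97.
AQI = 121 + 59/236·97 ≈ 145.25 ⇒ 145.
Milan: 878 lies in 816–911, so I_lo=281, I_hi=400, C_lo=816, C_hi=911.
(400−281)/(911−816) × (878−816) + 281 = 119/95 × 62 + 281 ≈ 358.66 → 359.
AQIs: Tehran=265, Beijing=29, Phoenix=216, Seoul=145, Milan=359. Beijing (29) − Tehran (265) = -236.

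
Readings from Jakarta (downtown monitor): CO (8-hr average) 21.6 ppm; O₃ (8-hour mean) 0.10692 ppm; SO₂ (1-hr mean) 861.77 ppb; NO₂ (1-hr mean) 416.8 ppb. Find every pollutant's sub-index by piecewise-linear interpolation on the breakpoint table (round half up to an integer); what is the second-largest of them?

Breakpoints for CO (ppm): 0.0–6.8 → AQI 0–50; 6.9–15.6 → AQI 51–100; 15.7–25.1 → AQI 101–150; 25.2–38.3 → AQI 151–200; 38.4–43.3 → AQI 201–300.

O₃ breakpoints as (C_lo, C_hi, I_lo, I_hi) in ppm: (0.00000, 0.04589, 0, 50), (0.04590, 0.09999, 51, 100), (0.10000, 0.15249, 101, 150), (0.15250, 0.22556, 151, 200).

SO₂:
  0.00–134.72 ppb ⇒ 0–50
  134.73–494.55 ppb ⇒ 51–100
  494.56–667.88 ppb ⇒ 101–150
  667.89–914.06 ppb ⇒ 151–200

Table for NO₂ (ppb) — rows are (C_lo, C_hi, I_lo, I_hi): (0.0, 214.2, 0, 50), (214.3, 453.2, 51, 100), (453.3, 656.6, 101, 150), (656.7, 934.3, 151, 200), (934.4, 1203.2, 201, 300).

132

CO: row 15.7–25.1 (AQI 101–150). (150−101)·(21.6−15.7)/(25.1−15.7) + 101 = 49·5.9/9.4 + 101 ≈ 131.76 → 132.
O₃ 0.10692: bracket 0.10000–0.15249 → index 101–150; slope 49/0.05249, offset 0.00692.
AQI = 101 + 49/0.05249·0.00692 ≈ 107.46 ⇒ 107.
SO₂: row 667.89–914.06 (AQI 151–200). (200−151)·(861.77−667.89)/(914.06−667.89) + 151 = 49·193.88/246.17 + 151 ≈ 189.59 → 190.
NO₂: 416.8 lies in 214.3–453.2, so I_lo=51, I_hi=100, C_lo=214.3, C_hi=453.2.
(100−51)/(453.2−214.3) × (416.8−214.3) + 51 = 49/238.9 × 202.5 + 51 ≈ 92.53 → 93.
Sub-indices: CO→132, O₃→107, SO₂→190, NO₂→93. Ranked high→low: 190, 132, 107, 93. Second-highest sub-index = 132.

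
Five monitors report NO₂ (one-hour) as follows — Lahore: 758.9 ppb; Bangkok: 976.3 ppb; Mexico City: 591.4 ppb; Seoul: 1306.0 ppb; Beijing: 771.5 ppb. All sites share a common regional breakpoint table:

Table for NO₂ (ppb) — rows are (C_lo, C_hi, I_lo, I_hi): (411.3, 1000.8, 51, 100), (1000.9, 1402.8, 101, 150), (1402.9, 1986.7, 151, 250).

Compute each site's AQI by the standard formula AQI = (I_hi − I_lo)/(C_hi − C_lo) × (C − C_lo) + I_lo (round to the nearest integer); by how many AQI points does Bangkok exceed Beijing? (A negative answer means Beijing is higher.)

Lahore: 758.9 lies in 411.3–1000.8, so I_lo=51, I_hi=100, C_lo=411.3, C_hi=1000.8.
(100−51)/(1000.8−411.3) × (758.9−411.3) + 51 = 49/589.5 × 347.6 + 51 ≈ 79.89 → 80.
Bangkok: row 411.3–1000.8 (AQI 51–100). (100−51)·(976.3−411.3)/(1000.8−411.3) + 51 = 49·565.0/589.5 + 51 ≈ 97.96 → 98.
Mexico City: 591.4 lies in 411.3–1000.8, so I_lo=51, I_hi=100, C_lo=411.3, C_hi=1000.8.
(100−51)/(1000.8−411.3) × (591.4−411.3) + 51 = 49/589.5 × 180.1 + 51 ≈ 65.97 → 66.
Seoul: 1306.0 ∈ [1000.9, 1402.8] ↔ index [101, 150].
101 + (1306.0−1000.9)·(150−101)/(1402.8−1000.9) = 101 + 305.1·49/401.9 ≈ 138.20, so AQI = 138.
Beijing: 771.5 lies in 411.3–1000.8, so I_lo=51, I_hi=100, C_lo=411.3, C_hi=1000.8.
(100−51)/(1000.8−411.3) × (771.5−411.3) + 51 = 49/589.5 × 360.2 + 51 ≈ 80.94 → 81.
AQIs: Lahore=80, Bangkok=98, Mexico City=66, Seoul=138, Beijing=81. Bangkok (98) − Beijing (81) = 17.

17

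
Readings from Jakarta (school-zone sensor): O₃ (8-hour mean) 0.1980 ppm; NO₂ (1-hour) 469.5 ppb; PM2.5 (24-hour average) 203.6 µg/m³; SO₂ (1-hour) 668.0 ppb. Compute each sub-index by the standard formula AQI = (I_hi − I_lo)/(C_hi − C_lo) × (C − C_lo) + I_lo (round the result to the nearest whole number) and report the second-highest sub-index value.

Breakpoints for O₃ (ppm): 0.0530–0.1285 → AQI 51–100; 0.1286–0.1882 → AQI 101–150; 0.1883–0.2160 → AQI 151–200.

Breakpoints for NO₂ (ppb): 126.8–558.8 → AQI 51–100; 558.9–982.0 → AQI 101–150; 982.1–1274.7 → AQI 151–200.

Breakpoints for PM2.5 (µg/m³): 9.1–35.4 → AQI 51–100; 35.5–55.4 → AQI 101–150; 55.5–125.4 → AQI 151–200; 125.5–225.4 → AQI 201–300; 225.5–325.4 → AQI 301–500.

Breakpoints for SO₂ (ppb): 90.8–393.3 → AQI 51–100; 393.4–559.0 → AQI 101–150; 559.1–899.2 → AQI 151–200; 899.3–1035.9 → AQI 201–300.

O₃: 0.1980 lies in 0.1883–0.2160, so I_lo=151, I_hi=200, C_lo=0.1883, C_hi=0.2160.
(200−151)/(0.2160−0.1883) × (0.1980−0.1883) + 151 = 49/0.0277 × 0.0097 + 151 ≈ 168.16 → 168.
NO₂: 469.5 lies in 126.8–558.8, so I_lo=51, I_hi=100, C_lo=126.8, C_hi=558.8.
(100−51)/(558.8−126.8) × (469.5−126.8) + 51 = 49/432.0 × 342.7 + 51 ≈ 89.87 → 90.
PM2.5: 203.6 ∈ [125.5, 225.4] ↔ index [201, 300].
201 + (203.6−125.5)·(300−201)/(225.4−125.5) = 201 + 78.1·99/99.9 ≈ 278.40, so AQI = 278.
SO₂: row 559.1–899.2 (AQI 151–200). (200−151)·(668.0−559.1)/(899.2−559.1) + 151 = 49·108.9/340.1 + 151 ≈ 166.69 → 167.
Sub-indices: O₃→168, NO₂→90, PM2.5→278, SO₂→167. Ranked high→low: 278, 168, 167, 90. Second-highest sub-index = 168.

168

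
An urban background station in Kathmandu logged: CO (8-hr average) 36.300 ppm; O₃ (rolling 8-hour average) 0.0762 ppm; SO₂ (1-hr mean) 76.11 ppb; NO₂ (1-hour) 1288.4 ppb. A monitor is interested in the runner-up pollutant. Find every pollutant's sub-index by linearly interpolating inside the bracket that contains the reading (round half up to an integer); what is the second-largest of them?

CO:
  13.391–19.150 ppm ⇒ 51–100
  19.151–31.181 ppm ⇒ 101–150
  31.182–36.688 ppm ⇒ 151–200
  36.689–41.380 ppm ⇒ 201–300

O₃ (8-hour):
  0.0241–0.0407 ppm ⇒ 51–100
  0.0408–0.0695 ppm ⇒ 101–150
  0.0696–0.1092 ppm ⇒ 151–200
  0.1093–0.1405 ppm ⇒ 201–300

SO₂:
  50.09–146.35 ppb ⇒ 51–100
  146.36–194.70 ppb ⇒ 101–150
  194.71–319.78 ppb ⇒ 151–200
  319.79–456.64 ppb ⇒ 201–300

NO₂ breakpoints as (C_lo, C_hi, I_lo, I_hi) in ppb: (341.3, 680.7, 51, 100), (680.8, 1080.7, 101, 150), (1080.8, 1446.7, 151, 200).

179

CO: row 31.182–36.688 (AQI 151–200). (200−151)·(36.300−31.182)/(36.688−31.182) + 151 = 49·5.118/5.506 + 151 ≈ 196.55 → 197.
O₃ 0.0762: bracket 0.0696–0.1092 → index 151–200; slope 49/0.0396, offset 0.0066.
AQI = 151 + 49/0.0396·0.0066 ≈ 159.17 ⇒ 159.
SO₂: 76.11 lies in 50.09–146.35, so I_lo=51, I_hi=100, C_lo=50.09, C_hi=146.35.
(100−51)/(146.35−50.09) × (76.11−50.09) + 51 = 49/96.26 × 26.02 + 51 ≈ 64.25 → 64.
NO₂: 1288.4 lies in 1080.8–1446.7, so I_lo=151, I_hi=200, C_lo=1080.8, C_hi=1446.7.
(200−151)/(1446.7−1080.8) × (1288.4−1080.8) + 151 = 49/365.9 × 207.6 + 151 ≈ 178.80 → 179.
Sub-indices: CO→197, O₃→159, SO₂→64, NO₂→179. Ranked high→low: 197, 179, 159, 64. Second-highest sub-index = 179.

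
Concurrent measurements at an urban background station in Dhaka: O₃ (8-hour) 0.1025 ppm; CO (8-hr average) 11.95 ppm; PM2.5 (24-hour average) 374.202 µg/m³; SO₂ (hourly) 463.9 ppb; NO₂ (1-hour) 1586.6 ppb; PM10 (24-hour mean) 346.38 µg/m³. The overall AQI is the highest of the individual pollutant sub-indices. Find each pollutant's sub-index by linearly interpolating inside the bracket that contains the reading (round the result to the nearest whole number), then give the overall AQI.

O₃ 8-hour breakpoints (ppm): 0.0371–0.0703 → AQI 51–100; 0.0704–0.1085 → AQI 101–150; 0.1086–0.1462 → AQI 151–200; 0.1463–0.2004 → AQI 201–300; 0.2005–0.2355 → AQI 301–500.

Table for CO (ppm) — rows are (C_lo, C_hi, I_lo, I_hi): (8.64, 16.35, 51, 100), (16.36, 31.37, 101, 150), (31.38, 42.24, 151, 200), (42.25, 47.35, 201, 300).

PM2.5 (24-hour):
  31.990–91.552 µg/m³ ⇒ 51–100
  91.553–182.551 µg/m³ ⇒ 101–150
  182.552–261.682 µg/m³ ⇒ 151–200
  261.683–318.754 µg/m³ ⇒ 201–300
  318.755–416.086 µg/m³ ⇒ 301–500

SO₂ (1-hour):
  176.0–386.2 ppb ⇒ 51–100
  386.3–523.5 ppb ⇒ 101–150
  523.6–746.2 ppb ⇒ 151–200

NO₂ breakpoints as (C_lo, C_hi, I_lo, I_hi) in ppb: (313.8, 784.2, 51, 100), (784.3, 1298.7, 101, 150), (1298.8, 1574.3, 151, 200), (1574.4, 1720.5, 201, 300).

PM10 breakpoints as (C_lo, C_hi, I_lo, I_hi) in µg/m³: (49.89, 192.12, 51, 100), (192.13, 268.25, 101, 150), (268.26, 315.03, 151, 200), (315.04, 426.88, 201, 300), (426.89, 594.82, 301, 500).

O₃: row 0.0704–0.1085 (AQI 101–150). (150−101)·(0.1025−0.0704)/(0.1085−0.0704) + 101 = 49·0.0321/0.0381 + 101 ≈ 142.28 → 142.
CO: row 8.64–16.35 (AQI 51–100). (100−51)·(11.95−8.64)/(16.35−8.64) + 51 = 49·3.31/7.71 + 51 ≈ 72.04 → 72.
PM2.5 374.202: bracket 318.755–416.086 → index 301–500; slope 199/97.331, offset 55.447.
AQI = 301 + 199/97.331·55.447 ≈ 414.37 ⇒ 414.
SO₂ 463.9: bracket 386.3–523.5 → index 101–150; slope 49/137.2, offset 77.6.
AQI = 101 + 49/137.2·77.6 ≈ 128.71 ⇒ 129.
NO₂: 1586.6 ∈ [1574.4, 1720.5] ↔ index [201, 300].
201 + (1586.6−1574.4)·(300−201)/(1720.5−1574.4) = 201 + 12.2·99/146.1 ≈ 209.27, so AQI = 209.
PM10: row 315.04–426.88 (AQI 201–300). (300−201)·(346.38−315.04)/(426.88−315.04) + 201 = 99·31.34/111.84 + 201 ≈ 228.74 → 229.
Sub-indices: O₃→142, CO→72, PM2.5→414, SO₂→129, NO₂→209, PM10→229. Overall AQI = max = 414; dominant pollutant is PM2.5.

414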